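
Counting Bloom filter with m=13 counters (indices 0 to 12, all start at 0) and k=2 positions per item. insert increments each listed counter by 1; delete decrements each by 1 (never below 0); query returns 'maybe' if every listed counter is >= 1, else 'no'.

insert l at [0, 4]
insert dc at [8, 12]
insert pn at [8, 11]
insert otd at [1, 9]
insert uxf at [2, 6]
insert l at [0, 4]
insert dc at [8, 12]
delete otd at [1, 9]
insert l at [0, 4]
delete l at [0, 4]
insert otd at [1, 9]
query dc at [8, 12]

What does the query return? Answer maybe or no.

Step 1: insert l at [0, 4] -> counters=[1,0,0,0,1,0,0,0,0,0,0,0,0]
Step 2: insert dc at [8, 12] -> counters=[1,0,0,0,1,0,0,0,1,0,0,0,1]
Step 3: insert pn at [8, 11] -> counters=[1,0,0,0,1,0,0,0,2,0,0,1,1]
Step 4: insert otd at [1, 9] -> counters=[1,1,0,0,1,0,0,0,2,1,0,1,1]
Step 5: insert uxf at [2, 6] -> counters=[1,1,1,0,1,0,1,0,2,1,0,1,1]
Step 6: insert l at [0, 4] -> counters=[2,1,1,0,2,0,1,0,2,1,0,1,1]
Step 7: insert dc at [8, 12] -> counters=[2,1,1,0,2,0,1,0,3,1,0,1,2]
Step 8: delete otd at [1, 9] -> counters=[2,0,1,0,2,0,1,0,3,0,0,1,2]
Step 9: insert l at [0, 4] -> counters=[3,0,1,0,3,0,1,0,3,0,0,1,2]
Step 10: delete l at [0, 4] -> counters=[2,0,1,0,2,0,1,0,3,0,0,1,2]
Step 11: insert otd at [1, 9] -> counters=[2,1,1,0,2,0,1,0,3,1,0,1,2]
Query dc: check counters[8]=3 counters[12]=2 -> maybe

Answer: maybe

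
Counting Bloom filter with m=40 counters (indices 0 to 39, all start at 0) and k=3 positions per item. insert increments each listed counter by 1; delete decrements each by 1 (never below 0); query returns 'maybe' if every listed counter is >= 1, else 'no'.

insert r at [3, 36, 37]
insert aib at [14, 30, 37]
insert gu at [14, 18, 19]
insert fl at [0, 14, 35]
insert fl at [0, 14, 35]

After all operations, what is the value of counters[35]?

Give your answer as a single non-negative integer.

Answer: 2

Derivation:
Step 1: insert r at [3, 36, 37] -> counters=[0,0,0,1,0,0,0,0,0,0,0,0,0,0,0,0,0,0,0,0,0,0,0,0,0,0,0,0,0,0,0,0,0,0,0,0,1,1,0,0]
Step 2: insert aib at [14, 30, 37] -> counters=[0,0,0,1,0,0,0,0,0,0,0,0,0,0,1,0,0,0,0,0,0,0,0,0,0,0,0,0,0,0,1,0,0,0,0,0,1,2,0,0]
Step 3: insert gu at [14, 18, 19] -> counters=[0,0,0,1,0,0,0,0,0,0,0,0,0,0,2,0,0,0,1,1,0,0,0,0,0,0,0,0,0,0,1,0,0,0,0,0,1,2,0,0]
Step 4: insert fl at [0, 14, 35] -> counters=[1,0,0,1,0,0,0,0,0,0,0,0,0,0,3,0,0,0,1,1,0,0,0,0,0,0,0,0,0,0,1,0,0,0,0,1,1,2,0,0]
Step 5: insert fl at [0, 14, 35] -> counters=[2,0,0,1,0,0,0,0,0,0,0,0,0,0,4,0,0,0,1,1,0,0,0,0,0,0,0,0,0,0,1,0,0,0,0,2,1,2,0,0]
Final counters=[2,0,0,1,0,0,0,0,0,0,0,0,0,0,4,0,0,0,1,1,0,0,0,0,0,0,0,0,0,0,1,0,0,0,0,2,1,2,0,0] -> counters[35]=2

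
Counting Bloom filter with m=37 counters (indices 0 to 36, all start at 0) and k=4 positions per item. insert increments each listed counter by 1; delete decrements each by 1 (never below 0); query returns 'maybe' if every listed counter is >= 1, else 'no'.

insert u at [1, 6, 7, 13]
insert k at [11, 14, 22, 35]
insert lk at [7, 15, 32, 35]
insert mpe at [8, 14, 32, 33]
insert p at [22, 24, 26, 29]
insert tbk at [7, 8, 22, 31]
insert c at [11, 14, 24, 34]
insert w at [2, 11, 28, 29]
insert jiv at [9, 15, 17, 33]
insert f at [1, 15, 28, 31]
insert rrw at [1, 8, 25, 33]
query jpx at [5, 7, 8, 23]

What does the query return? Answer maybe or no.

Answer: no

Derivation:
Step 1: insert u at [1, 6, 7, 13] -> counters=[0,1,0,0,0,0,1,1,0,0,0,0,0,1,0,0,0,0,0,0,0,0,0,0,0,0,0,0,0,0,0,0,0,0,0,0,0]
Step 2: insert k at [11, 14, 22, 35] -> counters=[0,1,0,0,0,0,1,1,0,0,0,1,0,1,1,0,0,0,0,0,0,0,1,0,0,0,0,0,0,0,0,0,0,0,0,1,0]
Step 3: insert lk at [7, 15, 32, 35] -> counters=[0,1,0,0,0,0,1,2,0,0,0,1,0,1,1,1,0,0,0,0,0,0,1,0,0,0,0,0,0,0,0,0,1,0,0,2,0]
Step 4: insert mpe at [8, 14, 32, 33] -> counters=[0,1,0,0,0,0,1,2,1,0,0,1,0,1,2,1,0,0,0,0,0,0,1,0,0,0,0,0,0,0,0,0,2,1,0,2,0]
Step 5: insert p at [22, 24, 26, 29] -> counters=[0,1,0,0,0,0,1,2,1,0,0,1,0,1,2,1,0,0,0,0,0,0,2,0,1,0,1,0,0,1,0,0,2,1,0,2,0]
Step 6: insert tbk at [7, 8, 22, 31] -> counters=[0,1,0,0,0,0,1,3,2,0,0,1,0,1,2,1,0,0,0,0,0,0,3,0,1,0,1,0,0,1,0,1,2,1,0,2,0]
Step 7: insert c at [11, 14, 24, 34] -> counters=[0,1,0,0,0,0,1,3,2,0,0,2,0,1,3,1,0,0,0,0,0,0,3,0,2,0,1,0,0,1,0,1,2,1,1,2,0]
Step 8: insert w at [2, 11, 28, 29] -> counters=[0,1,1,0,0,0,1,3,2,0,0,3,0,1,3,1,0,0,0,0,0,0,3,0,2,0,1,0,1,2,0,1,2,1,1,2,0]
Step 9: insert jiv at [9, 15, 17, 33] -> counters=[0,1,1,0,0,0,1,3,2,1,0,3,0,1,3,2,0,1,0,0,0,0,3,0,2,0,1,0,1,2,0,1,2,2,1,2,0]
Step 10: insert f at [1, 15, 28, 31] -> counters=[0,2,1,0,0,0,1,3,2,1,0,3,0,1,3,3,0,1,0,0,0,0,3,0,2,0,1,0,2,2,0,2,2,2,1,2,0]
Step 11: insert rrw at [1, 8, 25, 33] -> counters=[0,3,1,0,0,0,1,3,3,1,0,3,0,1,3,3,0,1,0,0,0,0,3,0,2,1,1,0,2,2,0,2,2,3,1,2,0]
Query jpx: check counters[5]=0 counters[7]=3 counters[8]=3 counters[23]=0 -> no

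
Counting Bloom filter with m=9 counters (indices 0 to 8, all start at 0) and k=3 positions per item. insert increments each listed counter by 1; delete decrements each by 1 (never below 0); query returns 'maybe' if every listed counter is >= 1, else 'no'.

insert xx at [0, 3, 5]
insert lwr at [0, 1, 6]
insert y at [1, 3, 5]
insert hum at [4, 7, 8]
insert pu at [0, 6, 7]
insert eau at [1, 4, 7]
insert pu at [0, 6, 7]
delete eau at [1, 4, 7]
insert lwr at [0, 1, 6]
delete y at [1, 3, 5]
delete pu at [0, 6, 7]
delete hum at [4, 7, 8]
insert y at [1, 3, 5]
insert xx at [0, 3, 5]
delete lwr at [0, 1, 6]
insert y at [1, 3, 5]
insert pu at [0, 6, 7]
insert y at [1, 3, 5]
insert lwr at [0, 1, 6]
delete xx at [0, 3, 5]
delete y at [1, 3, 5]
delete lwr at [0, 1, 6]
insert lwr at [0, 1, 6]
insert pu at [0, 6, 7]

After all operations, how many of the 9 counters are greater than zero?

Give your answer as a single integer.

Answer: 6

Derivation:
Step 1: insert xx at [0, 3, 5] -> counters=[1,0,0,1,0,1,0,0,0]
Step 2: insert lwr at [0, 1, 6] -> counters=[2,1,0,1,0,1,1,0,0]
Step 3: insert y at [1, 3, 5] -> counters=[2,2,0,2,0,2,1,0,0]
Step 4: insert hum at [4, 7, 8] -> counters=[2,2,0,2,1,2,1,1,1]
Step 5: insert pu at [0, 6, 7] -> counters=[3,2,0,2,1,2,2,2,1]
Step 6: insert eau at [1, 4, 7] -> counters=[3,3,0,2,2,2,2,3,1]
Step 7: insert pu at [0, 6, 7] -> counters=[4,3,0,2,2,2,3,4,1]
Step 8: delete eau at [1, 4, 7] -> counters=[4,2,0,2,1,2,3,3,1]
Step 9: insert lwr at [0, 1, 6] -> counters=[5,3,0,2,1,2,4,3,1]
Step 10: delete y at [1, 3, 5] -> counters=[5,2,0,1,1,1,4,3,1]
Step 11: delete pu at [0, 6, 7] -> counters=[4,2,0,1,1,1,3,2,1]
Step 12: delete hum at [4, 7, 8] -> counters=[4,2,0,1,0,1,3,1,0]
Step 13: insert y at [1, 3, 5] -> counters=[4,3,0,2,0,2,3,1,0]
Step 14: insert xx at [0, 3, 5] -> counters=[5,3,0,3,0,3,3,1,0]
Step 15: delete lwr at [0, 1, 6] -> counters=[4,2,0,3,0,3,2,1,0]
Step 16: insert y at [1, 3, 5] -> counters=[4,3,0,4,0,4,2,1,0]
Step 17: insert pu at [0, 6, 7] -> counters=[5,3,0,4,0,4,3,2,0]
Step 18: insert y at [1, 3, 5] -> counters=[5,4,0,5,0,5,3,2,0]
Step 19: insert lwr at [0, 1, 6] -> counters=[6,5,0,5,0,5,4,2,0]
Step 20: delete xx at [0, 3, 5] -> counters=[5,5,0,4,0,4,4,2,0]
Step 21: delete y at [1, 3, 5] -> counters=[5,4,0,3,0,3,4,2,0]
Step 22: delete lwr at [0, 1, 6] -> counters=[4,3,0,3,0,3,3,2,0]
Step 23: insert lwr at [0, 1, 6] -> counters=[5,4,0,3,0,3,4,2,0]
Step 24: insert pu at [0, 6, 7] -> counters=[6,4,0,3,0,3,5,3,0]
Final counters=[6,4,0,3,0,3,5,3,0] -> 6 nonzero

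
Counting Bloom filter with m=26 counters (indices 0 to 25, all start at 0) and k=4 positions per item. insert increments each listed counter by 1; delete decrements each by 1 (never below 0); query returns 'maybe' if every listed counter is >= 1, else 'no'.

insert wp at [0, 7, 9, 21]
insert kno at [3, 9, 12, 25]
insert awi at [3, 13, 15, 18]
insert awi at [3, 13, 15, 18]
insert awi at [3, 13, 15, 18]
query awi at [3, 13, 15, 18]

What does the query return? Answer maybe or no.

Answer: maybe

Derivation:
Step 1: insert wp at [0, 7, 9, 21] -> counters=[1,0,0,0,0,0,0,1,0,1,0,0,0,0,0,0,0,0,0,0,0,1,0,0,0,0]
Step 2: insert kno at [3, 9, 12, 25] -> counters=[1,0,0,1,0,0,0,1,0,2,0,0,1,0,0,0,0,0,0,0,0,1,0,0,0,1]
Step 3: insert awi at [3, 13, 15, 18] -> counters=[1,0,0,2,0,0,0,1,0,2,0,0,1,1,0,1,0,0,1,0,0,1,0,0,0,1]
Step 4: insert awi at [3, 13, 15, 18] -> counters=[1,0,0,3,0,0,0,1,0,2,0,0,1,2,0,2,0,0,2,0,0,1,0,0,0,1]
Step 5: insert awi at [3, 13, 15, 18] -> counters=[1,0,0,4,0,0,0,1,0,2,0,0,1,3,0,3,0,0,3,0,0,1,0,0,0,1]
Query awi: check counters[3]=4 counters[13]=3 counters[15]=3 counters[18]=3 -> maybe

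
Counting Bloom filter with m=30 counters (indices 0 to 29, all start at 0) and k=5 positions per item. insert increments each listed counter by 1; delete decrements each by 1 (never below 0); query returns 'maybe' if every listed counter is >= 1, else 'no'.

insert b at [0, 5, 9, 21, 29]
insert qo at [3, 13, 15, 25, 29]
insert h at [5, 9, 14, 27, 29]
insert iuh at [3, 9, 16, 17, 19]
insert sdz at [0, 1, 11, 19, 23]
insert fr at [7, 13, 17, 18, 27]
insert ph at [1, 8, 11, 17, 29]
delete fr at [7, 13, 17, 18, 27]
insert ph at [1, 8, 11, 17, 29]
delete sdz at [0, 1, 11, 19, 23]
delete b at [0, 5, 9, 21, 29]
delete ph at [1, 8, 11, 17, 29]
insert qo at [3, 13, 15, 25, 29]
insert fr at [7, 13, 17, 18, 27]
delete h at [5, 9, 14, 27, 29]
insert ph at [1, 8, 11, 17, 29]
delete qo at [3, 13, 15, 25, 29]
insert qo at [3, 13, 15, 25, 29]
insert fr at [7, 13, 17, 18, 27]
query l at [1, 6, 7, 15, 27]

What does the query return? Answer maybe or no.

Answer: no

Derivation:
Step 1: insert b at [0, 5, 9, 21, 29] -> counters=[1,0,0,0,0,1,0,0,0,1,0,0,0,0,0,0,0,0,0,0,0,1,0,0,0,0,0,0,0,1]
Step 2: insert qo at [3, 13, 15, 25, 29] -> counters=[1,0,0,1,0,1,0,0,0,1,0,0,0,1,0,1,0,0,0,0,0,1,0,0,0,1,0,0,0,2]
Step 3: insert h at [5, 9, 14, 27, 29] -> counters=[1,0,0,1,0,2,0,0,0,2,0,0,0,1,1,1,0,0,0,0,0,1,0,0,0,1,0,1,0,3]
Step 4: insert iuh at [3, 9, 16, 17, 19] -> counters=[1,0,0,2,0,2,0,0,0,3,0,0,0,1,1,1,1,1,0,1,0,1,0,0,0,1,0,1,0,3]
Step 5: insert sdz at [0, 1, 11, 19, 23] -> counters=[2,1,0,2,0,2,0,0,0,3,0,1,0,1,1,1,1,1,0,2,0,1,0,1,0,1,0,1,0,3]
Step 6: insert fr at [7, 13, 17, 18, 27] -> counters=[2,1,0,2,0,2,0,1,0,3,0,1,0,2,1,1,1,2,1,2,0,1,0,1,0,1,0,2,0,3]
Step 7: insert ph at [1, 8, 11, 17, 29] -> counters=[2,2,0,2,0,2,0,1,1,3,0,2,0,2,1,1,1,3,1,2,0,1,0,1,0,1,0,2,0,4]
Step 8: delete fr at [7, 13, 17, 18, 27] -> counters=[2,2,0,2,0,2,0,0,1,3,0,2,0,1,1,1,1,2,0,2,0,1,0,1,0,1,0,1,0,4]
Step 9: insert ph at [1, 8, 11, 17, 29] -> counters=[2,3,0,2,0,2,0,0,2,3,0,3,0,1,1,1,1,3,0,2,0,1,0,1,0,1,0,1,0,5]
Step 10: delete sdz at [0, 1, 11, 19, 23] -> counters=[1,2,0,2,0,2,0,0,2,3,0,2,0,1,1,1,1,3,0,1,0,1,0,0,0,1,0,1,0,5]
Step 11: delete b at [0, 5, 9, 21, 29] -> counters=[0,2,0,2,0,1,0,0,2,2,0,2,0,1,1,1,1,3,0,1,0,0,0,0,0,1,0,1,0,4]
Step 12: delete ph at [1, 8, 11, 17, 29] -> counters=[0,1,0,2,0,1,0,0,1,2,0,1,0,1,1,1,1,2,0,1,0,0,0,0,0,1,0,1,0,3]
Step 13: insert qo at [3, 13, 15, 25, 29] -> counters=[0,1,0,3,0,1,0,0,1,2,0,1,0,2,1,2,1,2,0,1,0,0,0,0,0,2,0,1,0,4]
Step 14: insert fr at [7, 13, 17, 18, 27] -> counters=[0,1,0,3,0,1,0,1,1,2,0,1,0,3,1,2,1,3,1,1,0,0,0,0,0,2,0,2,0,4]
Step 15: delete h at [5, 9, 14, 27, 29] -> counters=[0,1,0,3,0,0,0,1,1,1,0,1,0,3,0,2,1,3,1,1,0,0,0,0,0,2,0,1,0,3]
Step 16: insert ph at [1, 8, 11, 17, 29] -> counters=[0,2,0,3,0,0,0,1,2,1,0,2,0,3,0,2,1,4,1,1,0,0,0,0,0,2,0,1,0,4]
Step 17: delete qo at [3, 13, 15, 25, 29] -> counters=[0,2,0,2,0,0,0,1,2,1,0,2,0,2,0,1,1,4,1,1,0,0,0,0,0,1,0,1,0,3]
Step 18: insert qo at [3, 13, 15, 25, 29] -> counters=[0,2,0,3,0,0,0,1,2,1,0,2,0,3,0,2,1,4,1,1,0,0,0,0,0,2,0,1,0,4]
Step 19: insert fr at [7, 13, 17, 18, 27] -> counters=[0,2,0,3,0,0,0,2,2,1,0,2,0,4,0,2,1,5,2,1,0,0,0,0,0,2,0,2,0,4]
Query l: check counters[1]=2 counters[6]=0 counters[7]=2 counters[15]=2 counters[27]=2 -> no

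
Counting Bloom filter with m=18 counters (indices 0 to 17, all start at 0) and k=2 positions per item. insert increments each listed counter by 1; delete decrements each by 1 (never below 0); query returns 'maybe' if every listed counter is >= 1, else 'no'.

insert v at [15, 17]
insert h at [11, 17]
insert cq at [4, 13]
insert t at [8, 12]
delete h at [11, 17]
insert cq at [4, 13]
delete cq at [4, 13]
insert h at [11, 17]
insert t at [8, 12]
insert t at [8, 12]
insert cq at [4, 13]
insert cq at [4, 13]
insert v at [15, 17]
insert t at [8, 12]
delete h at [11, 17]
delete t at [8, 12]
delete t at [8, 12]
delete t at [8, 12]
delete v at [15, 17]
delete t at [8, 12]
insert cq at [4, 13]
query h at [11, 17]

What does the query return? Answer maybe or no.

Answer: no

Derivation:
Step 1: insert v at [15, 17] -> counters=[0,0,0,0,0,0,0,0,0,0,0,0,0,0,0,1,0,1]
Step 2: insert h at [11, 17] -> counters=[0,0,0,0,0,0,0,0,0,0,0,1,0,0,0,1,0,2]
Step 3: insert cq at [4, 13] -> counters=[0,0,0,0,1,0,0,0,0,0,0,1,0,1,0,1,0,2]
Step 4: insert t at [8, 12] -> counters=[0,0,0,0,1,0,0,0,1,0,0,1,1,1,0,1,0,2]
Step 5: delete h at [11, 17] -> counters=[0,0,0,0,1,0,0,0,1,0,0,0,1,1,0,1,0,1]
Step 6: insert cq at [4, 13] -> counters=[0,0,0,0,2,0,0,0,1,0,0,0,1,2,0,1,0,1]
Step 7: delete cq at [4, 13] -> counters=[0,0,0,0,1,0,0,0,1,0,0,0,1,1,0,1,0,1]
Step 8: insert h at [11, 17] -> counters=[0,0,0,0,1,0,0,0,1,0,0,1,1,1,0,1,0,2]
Step 9: insert t at [8, 12] -> counters=[0,0,0,0,1,0,0,0,2,0,0,1,2,1,0,1,0,2]
Step 10: insert t at [8, 12] -> counters=[0,0,0,0,1,0,0,0,3,0,0,1,3,1,0,1,0,2]
Step 11: insert cq at [4, 13] -> counters=[0,0,0,0,2,0,0,0,3,0,0,1,3,2,0,1,0,2]
Step 12: insert cq at [4, 13] -> counters=[0,0,0,0,3,0,0,0,3,0,0,1,3,3,0,1,0,2]
Step 13: insert v at [15, 17] -> counters=[0,0,0,0,3,0,0,0,3,0,0,1,3,3,0,2,0,3]
Step 14: insert t at [8, 12] -> counters=[0,0,0,0,3,0,0,0,4,0,0,1,4,3,0,2,0,3]
Step 15: delete h at [11, 17] -> counters=[0,0,0,0,3,0,0,0,4,0,0,0,4,3,0,2,0,2]
Step 16: delete t at [8, 12] -> counters=[0,0,0,0,3,0,0,0,3,0,0,0,3,3,0,2,0,2]
Step 17: delete t at [8, 12] -> counters=[0,0,0,0,3,0,0,0,2,0,0,0,2,3,0,2,0,2]
Step 18: delete t at [8, 12] -> counters=[0,0,0,0,3,0,0,0,1,0,0,0,1,3,0,2,0,2]
Step 19: delete v at [15, 17] -> counters=[0,0,0,0,3,0,0,0,1,0,0,0,1,3,0,1,0,1]
Step 20: delete t at [8, 12] -> counters=[0,0,0,0,3,0,0,0,0,0,0,0,0,3,0,1,0,1]
Step 21: insert cq at [4, 13] -> counters=[0,0,0,0,4,0,0,0,0,0,0,0,0,4,0,1,0,1]
Query h: check counters[11]=0 counters[17]=1 -> no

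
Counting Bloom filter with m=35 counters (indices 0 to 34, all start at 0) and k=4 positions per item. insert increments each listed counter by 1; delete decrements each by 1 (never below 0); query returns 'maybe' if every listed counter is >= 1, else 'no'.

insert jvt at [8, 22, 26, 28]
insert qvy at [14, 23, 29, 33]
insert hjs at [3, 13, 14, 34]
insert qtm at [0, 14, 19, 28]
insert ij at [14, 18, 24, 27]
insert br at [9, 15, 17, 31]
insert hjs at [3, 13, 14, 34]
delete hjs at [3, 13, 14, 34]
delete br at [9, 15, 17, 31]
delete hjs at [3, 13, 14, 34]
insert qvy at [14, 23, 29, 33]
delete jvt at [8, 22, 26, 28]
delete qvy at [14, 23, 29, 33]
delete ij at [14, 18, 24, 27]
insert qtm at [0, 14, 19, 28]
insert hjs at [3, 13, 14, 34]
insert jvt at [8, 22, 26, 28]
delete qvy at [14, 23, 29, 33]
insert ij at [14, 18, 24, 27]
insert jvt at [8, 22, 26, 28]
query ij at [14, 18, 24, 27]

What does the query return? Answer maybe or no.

Answer: maybe

Derivation:
Step 1: insert jvt at [8, 22, 26, 28] -> counters=[0,0,0,0,0,0,0,0,1,0,0,0,0,0,0,0,0,0,0,0,0,0,1,0,0,0,1,0,1,0,0,0,0,0,0]
Step 2: insert qvy at [14, 23, 29, 33] -> counters=[0,0,0,0,0,0,0,0,1,0,0,0,0,0,1,0,0,0,0,0,0,0,1,1,0,0,1,0,1,1,0,0,0,1,0]
Step 3: insert hjs at [3, 13, 14, 34] -> counters=[0,0,0,1,0,0,0,0,1,0,0,0,0,1,2,0,0,0,0,0,0,0,1,1,0,0,1,0,1,1,0,0,0,1,1]
Step 4: insert qtm at [0, 14, 19, 28] -> counters=[1,0,0,1,0,0,0,0,1,0,0,0,0,1,3,0,0,0,0,1,0,0,1,1,0,0,1,0,2,1,0,0,0,1,1]
Step 5: insert ij at [14, 18, 24, 27] -> counters=[1,0,0,1,0,0,0,0,1,0,0,0,0,1,4,0,0,0,1,1,0,0,1,1,1,0,1,1,2,1,0,0,0,1,1]
Step 6: insert br at [9, 15, 17, 31] -> counters=[1,0,0,1,0,0,0,0,1,1,0,0,0,1,4,1,0,1,1,1,0,0,1,1,1,0,1,1,2,1,0,1,0,1,1]
Step 7: insert hjs at [3, 13, 14, 34] -> counters=[1,0,0,2,0,0,0,0,1,1,0,0,0,2,5,1,0,1,1,1,0,0,1,1,1,0,1,1,2,1,0,1,0,1,2]
Step 8: delete hjs at [3, 13, 14, 34] -> counters=[1,0,0,1,0,0,0,0,1,1,0,0,0,1,4,1,0,1,1,1,0,0,1,1,1,0,1,1,2,1,0,1,0,1,1]
Step 9: delete br at [9, 15, 17, 31] -> counters=[1,0,0,1,0,0,0,0,1,0,0,0,0,1,4,0,0,0,1,1,0,0,1,1,1,0,1,1,2,1,0,0,0,1,1]
Step 10: delete hjs at [3, 13, 14, 34] -> counters=[1,0,0,0,0,0,0,0,1,0,0,0,0,0,3,0,0,0,1,1,0,0,1,1,1,0,1,1,2,1,0,0,0,1,0]
Step 11: insert qvy at [14, 23, 29, 33] -> counters=[1,0,0,0,0,0,0,0,1,0,0,0,0,0,4,0,0,0,1,1,0,0,1,2,1,0,1,1,2,2,0,0,0,2,0]
Step 12: delete jvt at [8, 22, 26, 28] -> counters=[1,0,0,0,0,0,0,0,0,0,0,0,0,0,4,0,0,0,1,1,0,0,0,2,1,0,0,1,1,2,0,0,0,2,0]
Step 13: delete qvy at [14, 23, 29, 33] -> counters=[1,0,0,0,0,0,0,0,0,0,0,0,0,0,3,0,0,0,1,1,0,0,0,1,1,0,0,1,1,1,0,0,0,1,0]
Step 14: delete ij at [14, 18, 24, 27] -> counters=[1,0,0,0,0,0,0,0,0,0,0,0,0,0,2,0,0,0,0,1,0,0,0,1,0,0,0,0,1,1,0,0,0,1,0]
Step 15: insert qtm at [0, 14, 19, 28] -> counters=[2,0,0,0,0,0,0,0,0,0,0,0,0,0,3,0,0,0,0,2,0,0,0,1,0,0,0,0,2,1,0,0,0,1,0]
Step 16: insert hjs at [3, 13, 14, 34] -> counters=[2,0,0,1,0,0,0,0,0,0,0,0,0,1,4,0,0,0,0,2,0,0,0,1,0,0,0,0,2,1,0,0,0,1,1]
Step 17: insert jvt at [8, 22, 26, 28] -> counters=[2,0,0,1,0,0,0,0,1,0,0,0,0,1,4,0,0,0,0,2,0,0,1,1,0,0,1,0,3,1,0,0,0,1,1]
Step 18: delete qvy at [14, 23, 29, 33] -> counters=[2,0,0,1,0,0,0,0,1,0,0,0,0,1,3,0,0,0,0,2,0,0,1,0,0,0,1,0,3,0,0,0,0,0,1]
Step 19: insert ij at [14, 18, 24, 27] -> counters=[2,0,0,1,0,0,0,0,1,0,0,0,0,1,4,0,0,0,1,2,0,0,1,0,1,0,1,1,3,0,0,0,0,0,1]
Step 20: insert jvt at [8, 22, 26, 28] -> counters=[2,0,0,1,0,0,0,0,2,0,0,0,0,1,4,0,0,0,1,2,0,0,2,0,1,0,2,1,4,0,0,0,0,0,1]
Query ij: check counters[14]=4 counters[18]=1 counters[24]=1 counters[27]=1 -> maybe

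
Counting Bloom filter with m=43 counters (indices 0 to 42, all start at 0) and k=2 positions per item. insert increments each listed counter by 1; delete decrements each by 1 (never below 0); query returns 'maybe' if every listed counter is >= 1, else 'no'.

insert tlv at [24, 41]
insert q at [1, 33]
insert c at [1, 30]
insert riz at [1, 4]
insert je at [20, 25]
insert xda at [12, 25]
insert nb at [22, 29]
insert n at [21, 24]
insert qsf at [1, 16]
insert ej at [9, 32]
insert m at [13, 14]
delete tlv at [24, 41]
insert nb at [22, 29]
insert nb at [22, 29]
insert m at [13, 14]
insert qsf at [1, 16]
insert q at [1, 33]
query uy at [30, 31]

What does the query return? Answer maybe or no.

Answer: no

Derivation:
Step 1: insert tlv at [24, 41] -> counters=[0,0,0,0,0,0,0,0,0,0,0,0,0,0,0,0,0,0,0,0,0,0,0,0,1,0,0,0,0,0,0,0,0,0,0,0,0,0,0,0,0,1,0]
Step 2: insert q at [1, 33] -> counters=[0,1,0,0,0,0,0,0,0,0,0,0,0,0,0,0,0,0,0,0,0,0,0,0,1,0,0,0,0,0,0,0,0,1,0,0,0,0,0,0,0,1,0]
Step 3: insert c at [1, 30] -> counters=[0,2,0,0,0,0,0,0,0,0,0,0,0,0,0,0,0,0,0,0,0,0,0,0,1,0,0,0,0,0,1,0,0,1,0,0,0,0,0,0,0,1,0]
Step 4: insert riz at [1, 4] -> counters=[0,3,0,0,1,0,0,0,0,0,0,0,0,0,0,0,0,0,0,0,0,0,0,0,1,0,0,0,0,0,1,0,0,1,0,0,0,0,0,0,0,1,0]
Step 5: insert je at [20, 25] -> counters=[0,3,0,0,1,0,0,0,0,0,0,0,0,0,0,0,0,0,0,0,1,0,0,0,1,1,0,0,0,0,1,0,0,1,0,0,0,0,0,0,0,1,0]
Step 6: insert xda at [12, 25] -> counters=[0,3,0,0,1,0,0,0,0,0,0,0,1,0,0,0,0,0,0,0,1,0,0,0,1,2,0,0,0,0,1,0,0,1,0,0,0,0,0,0,0,1,0]
Step 7: insert nb at [22, 29] -> counters=[0,3,0,0,1,0,0,0,0,0,0,0,1,0,0,0,0,0,0,0,1,0,1,0,1,2,0,0,0,1,1,0,0,1,0,0,0,0,0,0,0,1,0]
Step 8: insert n at [21, 24] -> counters=[0,3,0,0,1,0,0,0,0,0,0,0,1,0,0,0,0,0,0,0,1,1,1,0,2,2,0,0,0,1,1,0,0,1,0,0,0,0,0,0,0,1,0]
Step 9: insert qsf at [1, 16] -> counters=[0,4,0,0,1,0,0,0,0,0,0,0,1,0,0,0,1,0,0,0,1,1,1,0,2,2,0,0,0,1,1,0,0,1,0,0,0,0,0,0,0,1,0]
Step 10: insert ej at [9, 32] -> counters=[0,4,0,0,1,0,0,0,0,1,0,0,1,0,0,0,1,0,0,0,1,1,1,0,2,2,0,0,0,1,1,0,1,1,0,0,0,0,0,0,0,1,0]
Step 11: insert m at [13, 14] -> counters=[0,4,0,0,1,0,0,0,0,1,0,0,1,1,1,0,1,0,0,0,1,1,1,0,2,2,0,0,0,1,1,0,1,1,0,0,0,0,0,0,0,1,0]
Step 12: delete tlv at [24, 41] -> counters=[0,4,0,0,1,0,0,0,0,1,0,0,1,1,1,0,1,0,0,0,1,1,1,0,1,2,0,0,0,1,1,0,1,1,0,0,0,0,0,0,0,0,0]
Step 13: insert nb at [22, 29] -> counters=[0,4,0,0,1,0,0,0,0,1,0,0,1,1,1,0,1,0,0,0,1,1,2,0,1,2,0,0,0,2,1,0,1,1,0,0,0,0,0,0,0,0,0]
Step 14: insert nb at [22, 29] -> counters=[0,4,0,0,1,0,0,0,0,1,0,0,1,1,1,0,1,0,0,0,1,1,3,0,1,2,0,0,0,3,1,0,1,1,0,0,0,0,0,0,0,0,0]
Step 15: insert m at [13, 14] -> counters=[0,4,0,0,1,0,0,0,0,1,0,0,1,2,2,0,1,0,0,0,1,1,3,0,1,2,0,0,0,3,1,0,1,1,0,0,0,0,0,0,0,0,0]
Step 16: insert qsf at [1, 16] -> counters=[0,5,0,0,1,0,0,0,0,1,0,0,1,2,2,0,2,0,0,0,1,1,3,0,1,2,0,0,0,3,1,0,1,1,0,0,0,0,0,0,0,0,0]
Step 17: insert q at [1, 33] -> counters=[0,6,0,0,1,0,0,0,0,1,0,0,1,2,2,0,2,0,0,0,1,1,3,0,1,2,0,0,0,3,1,0,1,2,0,0,0,0,0,0,0,0,0]
Query uy: check counters[30]=1 counters[31]=0 -> no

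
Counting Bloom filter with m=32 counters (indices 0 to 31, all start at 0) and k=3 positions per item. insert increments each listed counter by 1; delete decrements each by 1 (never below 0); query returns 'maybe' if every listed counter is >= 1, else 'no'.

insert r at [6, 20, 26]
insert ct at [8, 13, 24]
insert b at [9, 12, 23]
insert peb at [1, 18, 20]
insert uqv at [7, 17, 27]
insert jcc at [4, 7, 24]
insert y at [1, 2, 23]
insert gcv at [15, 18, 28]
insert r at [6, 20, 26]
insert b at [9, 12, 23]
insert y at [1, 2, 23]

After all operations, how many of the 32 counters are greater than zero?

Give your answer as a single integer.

Step 1: insert r at [6, 20, 26] -> counters=[0,0,0,0,0,0,1,0,0,0,0,0,0,0,0,0,0,0,0,0,1,0,0,0,0,0,1,0,0,0,0,0]
Step 2: insert ct at [8, 13, 24] -> counters=[0,0,0,0,0,0,1,0,1,0,0,0,0,1,0,0,0,0,0,0,1,0,0,0,1,0,1,0,0,0,0,0]
Step 3: insert b at [9, 12, 23] -> counters=[0,0,0,0,0,0,1,0,1,1,0,0,1,1,0,0,0,0,0,0,1,0,0,1,1,0,1,0,0,0,0,0]
Step 4: insert peb at [1, 18, 20] -> counters=[0,1,0,0,0,0,1,0,1,1,0,0,1,1,0,0,0,0,1,0,2,0,0,1,1,0,1,0,0,0,0,0]
Step 5: insert uqv at [7, 17, 27] -> counters=[0,1,0,0,0,0,1,1,1,1,0,0,1,1,0,0,0,1,1,0,2,0,0,1,1,0,1,1,0,0,0,0]
Step 6: insert jcc at [4, 7, 24] -> counters=[0,1,0,0,1,0,1,2,1,1,0,0,1,1,0,0,0,1,1,0,2,0,0,1,2,0,1,1,0,0,0,0]
Step 7: insert y at [1, 2, 23] -> counters=[0,2,1,0,1,0,1,2,1,1,0,0,1,1,0,0,0,1,1,0,2,0,0,2,2,0,1,1,0,0,0,0]
Step 8: insert gcv at [15, 18, 28] -> counters=[0,2,1,0,1,0,1,2,1,1,0,0,1,1,0,1,0,1,2,0,2,0,0,2,2,0,1,1,1,0,0,0]
Step 9: insert r at [6, 20, 26] -> counters=[0,2,1,0,1,0,2,2,1,1,0,0,1,1,0,1,0,1,2,0,3,0,0,2,2,0,2,1,1,0,0,0]
Step 10: insert b at [9, 12, 23] -> counters=[0,2,1,0,1,0,2,2,1,2,0,0,2,1,0,1,0,1,2,0,3,0,0,3,2,0,2,1,1,0,0,0]
Step 11: insert y at [1, 2, 23] -> counters=[0,3,2,0,1,0,2,2,1,2,0,0,2,1,0,1,0,1,2,0,3,0,0,4,2,0,2,1,1,0,0,0]
Final counters=[0,3,2,0,1,0,2,2,1,2,0,0,2,1,0,1,0,1,2,0,3,0,0,4,2,0,2,1,1,0,0,0] -> 18 nonzero

Answer: 18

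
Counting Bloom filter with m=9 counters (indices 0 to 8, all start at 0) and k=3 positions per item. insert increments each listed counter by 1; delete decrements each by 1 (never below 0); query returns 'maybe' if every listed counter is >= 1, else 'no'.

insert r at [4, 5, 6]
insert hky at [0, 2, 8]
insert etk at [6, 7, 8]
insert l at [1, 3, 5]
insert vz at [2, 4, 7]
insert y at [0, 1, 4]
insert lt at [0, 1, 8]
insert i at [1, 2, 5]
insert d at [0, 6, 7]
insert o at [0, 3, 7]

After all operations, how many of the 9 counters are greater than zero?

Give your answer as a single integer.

Step 1: insert r at [4, 5, 6] -> counters=[0,0,0,0,1,1,1,0,0]
Step 2: insert hky at [0, 2, 8] -> counters=[1,0,1,0,1,1,1,0,1]
Step 3: insert etk at [6, 7, 8] -> counters=[1,0,1,0,1,1,2,1,2]
Step 4: insert l at [1, 3, 5] -> counters=[1,1,1,1,1,2,2,1,2]
Step 5: insert vz at [2, 4, 7] -> counters=[1,1,2,1,2,2,2,2,2]
Step 6: insert y at [0, 1, 4] -> counters=[2,2,2,1,3,2,2,2,2]
Step 7: insert lt at [0, 1, 8] -> counters=[3,3,2,1,3,2,2,2,3]
Step 8: insert i at [1, 2, 5] -> counters=[3,4,3,1,3,3,2,2,3]
Step 9: insert d at [0, 6, 7] -> counters=[4,4,3,1,3,3,3,3,3]
Step 10: insert o at [0, 3, 7] -> counters=[5,4,3,2,3,3,3,4,3]
Final counters=[5,4,3,2,3,3,3,4,3] -> 9 nonzero

Answer: 9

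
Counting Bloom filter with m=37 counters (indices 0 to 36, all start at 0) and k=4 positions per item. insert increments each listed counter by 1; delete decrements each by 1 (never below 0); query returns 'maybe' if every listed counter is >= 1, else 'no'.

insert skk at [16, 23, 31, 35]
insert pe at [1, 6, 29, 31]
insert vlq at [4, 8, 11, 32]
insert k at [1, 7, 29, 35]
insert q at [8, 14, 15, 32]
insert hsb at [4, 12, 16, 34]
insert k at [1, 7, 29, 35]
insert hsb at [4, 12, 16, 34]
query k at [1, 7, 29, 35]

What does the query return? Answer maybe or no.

Step 1: insert skk at [16, 23, 31, 35] -> counters=[0,0,0,0,0,0,0,0,0,0,0,0,0,0,0,0,1,0,0,0,0,0,0,1,0,0,0,0,0,0,0,1,0,0,0,1,0]
Step 2: insert pe at [1, 6, 29, 31] -> counters=[0,1,0,0,0,0,1,0,0,0,0,0,0,0,0,0,1,0,0,0,0,0,0,1,0,0,0,0,0,1,0,2,0,0,0,1,0]
Step 3: insert vlq at [4, 8, 11, 32] -> counters=[0,1,0,0,1,0,1,0,1,0,0,1,0,0,0,0,1,0,0,0,0,0,0,1,0,0,0,0,0,1,0,2,1,0,0,1,0]
Step 4: insert k at [1, 7, 29, 35] -> counters=[0,2,0,0,1,0,1,1,1,0,0,1,0,0,0,0,1,0,0,0,0,0,0,1,0,0,0,0,0,2,0,2,1,0,0,2,0]
Step 5: insert q at [8, 14, 15, 32] -> counters=[0,2,0,0,1,0,1,1,2,0,0,1,0,0,1,1,1,0,0,0,0,0,0,1,0,0,0,0,0,2,0,2,2,0,0,2,0]
Step 6: insert hsb at [4, 12, 16, 34] -> counters=[0,2,0,0,2,0,1,1,2,0,0,1,1,0,1,1,2,0,0,0,0,0,0,1,0,0,0,0,0,2,0,2,2,0,1,2,0]
Step 7: insert k at [1, 7, 29, 35] -> counters=[0,3,0,0,2,0,1,2,2,0,0,1,1,0,1,1,2,0,0,0,0,0,0,1,0,0,0,0,0,3,0,2,2,0,1,3,0]
Step 8: insert hsb at [4, 12, 16, 34] -> counters=[0,3,0,0,3,0,1,2,2,0,0,1,2,0,1,1,3,0,0,0,0,0,0,1,0,0,0,0,0,3,0,2,2,0,2,3,0]
Query k: check counters[1]=3 counters[7]=2 counters[29]=3 counters[35]=3 -> maybe

Answer: maybe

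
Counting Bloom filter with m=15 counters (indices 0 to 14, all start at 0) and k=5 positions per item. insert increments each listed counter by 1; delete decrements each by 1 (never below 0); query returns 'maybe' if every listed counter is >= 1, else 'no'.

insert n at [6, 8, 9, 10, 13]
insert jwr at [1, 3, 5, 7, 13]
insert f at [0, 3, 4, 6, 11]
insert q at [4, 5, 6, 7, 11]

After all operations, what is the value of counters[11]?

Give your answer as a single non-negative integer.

Step 1: insert n at [6, 8, 9, 10, 13] -> counters=[0,0,0,0,0,0,1,0,1,1,1,0,0,1,0]
Step 2: insert jwr at [1, 3, 5, 7, 13] -> counters=[0,1,0,1,0,1,1,1,1,1,1,0,0,2,0]
Step 3: insert f at [0, 3, 4, 6, 11] -> counters=[1,1,0,2,1,1,2,1,1,1,1,1,0,2,0]
Step 4: insert q at [4, 5, 6, 7, 11] -> counters=[1,1,0,2,2,2,3,2,1,1,1,2,0,2,0]
Final counters=[1,1,0,2,2,2,3,2,1,1,1,2,0,2,0] -> counters[11]=2

Answer: 2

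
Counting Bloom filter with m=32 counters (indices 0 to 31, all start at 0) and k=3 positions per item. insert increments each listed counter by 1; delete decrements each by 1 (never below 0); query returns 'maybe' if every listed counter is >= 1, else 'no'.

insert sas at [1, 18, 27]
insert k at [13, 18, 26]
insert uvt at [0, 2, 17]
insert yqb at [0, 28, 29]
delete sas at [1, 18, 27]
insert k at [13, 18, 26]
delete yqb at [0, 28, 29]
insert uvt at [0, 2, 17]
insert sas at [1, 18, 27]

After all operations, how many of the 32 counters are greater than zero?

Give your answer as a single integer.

Step 1: insert sas at [1, 18, 27] -> counters=[0,1,0,0,0,0,0,0,0,0,0,0,0,0,0,0,0,0,1,0,0,0,0,0,0,0,0,1,0,0,0,0]
Step 2: insert k at [13, 18, 26] -> counters=[0,1,0,0,0,0,0,0,0,0,0,0,0,1,0,0,0,0,2,0,0,0,0,0,0,0,1,1,0,0,0,0]
Step 3: insert uvt at [0, 2, 17] -> counters=[1,1,1,0,0,0,0,0,0,0,0,0,0,1,0,0,0,1,2,0,0,0,0,0,0,0,1,1,0,0,0,0]
Step 4: insert yqb at [0, 28, 29] -> counters=[2,1,1,0,0,0,0,0,0,0,0,0,0,1,0,0,0,1,2,0,0,0,0,0,0,0,1,1,1,1,0,0]
Step 5: delete sas at [1, 18, 27] -> counters=[2,0,1,0,0,0,0,0,0,0,0,0,0,1,0,0,0,1,1,0,0,0,0,0,0,0,1,0,1,1,0,0]
Step 6: insert k at [13, 18, 26] -> counters=[2,0,1,0,0,0,0,0,0,0,0,0,0,2,0,0,0,1,2,0,0,0,0,0,0,0,2,0,1,1,0,0]
Step 7: delete yqb at [0, 28, 29] -> counters=[1,0,1,0,0,0,0,0,0,0,0,0,0,2,0,0,0,1,2,0,0,0,0,0,0,0,2,0,0,0,0,0]
Step 8: insert uvt at [0, 2, 17] -> counters=[2,0,2,0,0,0,0,0,0,0,0,0,0,2,0,0,0,2,2,0,0,0,0,0,0,0,2,0,0,0,0,0]
Step 9: insert sas at [1, 18, 27] -> counters=[2,1,2,0,0,0,0,0,0,0,0,0,0,2,0,0,0,2,3,0,0,0,0,0,0,0,2,1,0,0,0,0]
Final counters=[2,1,2,0,0,0,0,0,0,0,0,0,0,2,0,0,0,2,3,0,0,0,0,0,0,0,2,1,0,0,0,0] -> 8 nonzero

Answer: 8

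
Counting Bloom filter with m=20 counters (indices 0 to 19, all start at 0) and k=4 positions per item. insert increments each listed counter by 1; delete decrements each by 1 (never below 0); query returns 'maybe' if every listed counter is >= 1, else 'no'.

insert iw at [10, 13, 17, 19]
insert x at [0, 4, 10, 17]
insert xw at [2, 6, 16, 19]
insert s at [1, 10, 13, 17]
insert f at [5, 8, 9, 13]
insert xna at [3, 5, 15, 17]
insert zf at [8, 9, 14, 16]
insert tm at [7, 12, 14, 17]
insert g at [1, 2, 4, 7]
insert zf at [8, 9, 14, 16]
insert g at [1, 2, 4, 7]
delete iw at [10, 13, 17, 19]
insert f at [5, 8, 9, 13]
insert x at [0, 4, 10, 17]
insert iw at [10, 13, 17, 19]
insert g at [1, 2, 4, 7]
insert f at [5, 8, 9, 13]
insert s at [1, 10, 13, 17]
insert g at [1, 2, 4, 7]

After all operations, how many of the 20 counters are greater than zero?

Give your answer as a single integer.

Step 1: insert iw at [10, 13, 17, 19] -> counters=[0,0,0,0,0,0,0,0,0,0,1,0,0,1,0,0,0,1,0,1]
Step 2: insert x at [0, 4, 10, 17] -> counters=[1,0,0,0,1,0,0,0,0,0,2,0,0,1,0,0,0,2,0,1]
Step 3: insert xw at [2, 6, 16, 19] -> counters=[1,0,1,0,1,0,1,0,0,0,2,0,0,1,0,0,1,2,0,2]
Step 4: insert s at [1, 10, 13, 17] -> counters=[1,1,1,0,1,0,1,0,0,0,3,0,0,2,0,0,1,3,0,2]
Step 5: insert f at [5, 8, 9, 13] -> counters=[1,1,1,0,1,1,1,0,1,1,3,0,0,3,0,0,1,3,0,2]
Step 6: insert xna at [3, 5, 15, 17] -> counters=[1,1,1,1,1,2,1,0,1,1,3,0,0,3,0,1,1,4,0,2]
Step 7: insert zf at [8, 9, 14, 16] -> counters=[1,1,1,1,1,2,1,0,2,2,3,0,0,3,1,1,2,4,0,2]
Step 8: insert tm at [7, 12, 14, 17] -> counters=[1,1,1,1,1,2,1,1,2,2,3,0,1,3,2,1,2,5,0,2]
Step 9: insert g at [1, 2, 4, 7] -> counters=[1,2,2,1,2,2,1,2,2,2,3,0,1,3,2,1,2,5,0,2]
Step 10: insert zf at [8, 9, 14, 16] -> counters=[1,2,2,1,2,2,1,2,3,3,3,0,1,3,3,1,3,5,0,2]
Step 11: insert g at [1, 2, 4, 7] -> counters=[1,3,3,1,3,2,1,3,3,3,3,0,1,3,3,1,3,5,0,2]
Step 12: delete iw at [10, 13, 17, 19] -> counters=[1,3,3,1,3,2,1,3,3,3,2,0,1,2,3,1,3,4,0,1]
Step 13: insert f at [5, 8, 9, 13] -> counters=[1,3,3,1,3,3,1,3,4,4,2,0,1,3,3,1,3,4,0,1]
Step 14: insert x at [0, 4, 10, 17] -> counters=[2,3,3,1,4,3,1,3,4,4,3,0,1,3,3,1,3,5,0,1]
Step 15: insert iw at [10, 13, 17, 19] -> counters=[2,3,3,1,4,3,1,3,4,4,4,0,1,4,3,1,3,6,0,2]
Step 16: insert g at [1, 2, 4, 7] -> counters=[2,4,4,1,5,3,1,4,4,4,4,0,1,4,3,1,3,6,0,2]
Step 17: insert f at [5, 8, 9, 13] -> counters=[2,4,4,1,5,4,1,4,5,5,4,0,1,5,3,1,3,6,0,2]
Step 18: insert s at [1, 10, 13, 17] -> counters=[2,5,4,1,5,4,1,4,5,5,5,0,1,6,3,1,3,7,0,2]
Step 19: insert g at [1, 2, 4, 7] -> counters=[2,6,5,1,6,4,1,5,5,5,5,0,1,6,3,1,3,7,0,2]
Final counters=[2,6,5,1,6,4,1,5,5,5,5,0,1,6,3,1,3,7,0,2] -> 18 nonzero

Answer: 18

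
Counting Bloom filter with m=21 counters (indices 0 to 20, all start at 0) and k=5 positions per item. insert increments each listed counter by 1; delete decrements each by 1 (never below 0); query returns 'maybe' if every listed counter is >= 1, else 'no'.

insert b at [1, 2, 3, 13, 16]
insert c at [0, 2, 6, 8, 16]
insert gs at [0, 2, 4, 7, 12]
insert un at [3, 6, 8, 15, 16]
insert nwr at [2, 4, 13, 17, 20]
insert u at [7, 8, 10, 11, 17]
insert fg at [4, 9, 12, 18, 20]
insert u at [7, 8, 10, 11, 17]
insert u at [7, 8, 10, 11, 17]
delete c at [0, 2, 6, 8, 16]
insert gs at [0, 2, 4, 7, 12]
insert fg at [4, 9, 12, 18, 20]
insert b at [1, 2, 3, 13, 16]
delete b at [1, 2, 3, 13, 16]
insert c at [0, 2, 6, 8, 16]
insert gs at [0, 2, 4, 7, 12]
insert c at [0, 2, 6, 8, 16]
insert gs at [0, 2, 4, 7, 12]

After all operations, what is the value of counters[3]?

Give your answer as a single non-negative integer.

Answer: 2

Derivation:
Step 1: insert b at [1, 2, 3, 13, 16] -> counters=[0,1,1,1,0,0,0,0,0,0,0,0,0,1,0,0,1,0,0,0,0]
Step 2: insert c at [0, 2, 6, 8, 16] -> counters=[1,1,2,1,0,0,1,0,1,0,0,0,0,1,0,0,2,0,0,0,0]
Step 3: insert gs at [0, 2, 4, 7, 12] -> counters=[2,1,3,1,1,0,1,1,1,0,0,0,1,1,0,0,2,0,0,0,0]
Step 4: insert un at [3, 6, 8, 15, 16] -> counters=[2,1,3,2,1,0,2,1,2,0,0,0,1,1,0,1,3,0,0,0,0]
Step 5: insert nwr at [2, 4, 13, 17, 20] -> counters=[2,1,4,2,2,0,2,1,2,0,0,0,1,2,0,1,3,1,0,0,1]
Step 6: insert u at [7, 8, 10, 11, 17] -> counters=[2,1,4,2,2,0,2,2,3,0,1,1,1,2,0,1,3,2,0,0,1]
Step 7: insert fg at [4, 9, 12, 18, 20] -> counters=[2,1,4,2,3,0,2,2,3,1,1,1,2,2,0,1,3,2,1,0,2]
Step 8: insert u at [7, 8, 10, 11, 17] -> counters=[2,1,4,2,3,0,2,3,4,1,2,2,2,2,0,1,3,3,1,0,2]
Step 9: insert u at [7, 8, 10, 11, 17] -> counters=[2,1,4,2,3,0,2,4,5,1,3,3,2,2,0,1,3,4,1,0,2]
Step 10: delete c at [0, 2, 6, 8, 16] -> counters=[1,1,3,2,3,0,1,4,4,1,3,3,2,2,0,1,2,4,1,0,2]
Step 11: insert gs at [0, 2, 4, 7, 12] -> counters=[2,1,4,2,4,0,1,5,4,1,3,3,3,2,0,1,2,4,1,0,2]
Step 12: insert fg at [4, 9, 12, 18, 20] -> counters=[2,1,4,2,5,0,1,5,4,2,3,3,4,2,0,1,2,4,2,0,3]
Step 13: insert b at [1, 2, 3, 13, 16] -> counters=[2,2,5,3,5,0,1,5,4,2,3,3,4,3,0,1,3,4,2,0,3]
Step 14: delete b at [1, 2, 3, 13, 16] -> counters=[2,1,4,2,5,0,1,5,4,2,3,3,4,2,0,1,2,4,2,0,3]
Step 15: insert c at [0, 2, 6, 8, 16] -> counters=[3,1,5,2,5,0,2,5,5,2,3,3,4,2,0,1,3,4,2,0,3]
Step 16: insert gs at [0, 2, 4, 7, 12] -> counters=[4,1,6,2,6,0,2,6,5,2,3,3,5,2,0,1,3,4,2,0,3]
Step 17: insert c at [0, 2, 6, 8, 16] -> counters=[5,1,7,2,6,0,3,6,6,2,3,3,5,2,0,1,4,4,2,0,3]
Step 18: insert gs at [0, 2, 4, 7, 12] -> counters=[6,1,8,2,7,0,3,7,6,2,3,3,6,2,0,1,4,4,2,0,3]
Final counters=[6,1,8,2,7,0,3,7,6,2,3,3,6,2,0,1,4,4,2,0,3] -> counters[3]=2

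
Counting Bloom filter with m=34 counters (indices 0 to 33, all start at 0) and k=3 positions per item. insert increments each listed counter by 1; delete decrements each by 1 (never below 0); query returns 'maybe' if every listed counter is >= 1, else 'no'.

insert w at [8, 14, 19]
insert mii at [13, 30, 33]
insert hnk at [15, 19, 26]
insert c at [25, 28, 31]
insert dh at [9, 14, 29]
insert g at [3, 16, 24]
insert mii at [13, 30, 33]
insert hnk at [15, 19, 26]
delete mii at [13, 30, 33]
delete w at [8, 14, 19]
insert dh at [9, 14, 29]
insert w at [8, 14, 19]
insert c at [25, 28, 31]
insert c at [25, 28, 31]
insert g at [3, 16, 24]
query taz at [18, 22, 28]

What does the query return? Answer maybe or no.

Step 1: insert w at [8, 14, 19] -> counters=[0,0,0,0,0,0,0,0,1,0,0,0,0,0,1,0,0,0,0,1,0,0,0,0,0,0,0,0,0,0,0,0,0,0]
Step 2: insert mii at [13, 30, 33] -> counters=[0,0,0,0,0,0,0,0,1,0,0,0,0,1,1,0,0,0,0,1,0,0,0,0,0,0,0,0,0,0,1,0,0,1]
Step 3: insert hnk at [15, 19, 26] -> counters=[0,0,0,0,0,0,0,0,1,0,0,0,0,1,1,1,0,0,0,2,0,0,0,0,0,0,1,0,0,0,1,0,0,1]
Step 4: insert c at [25, 28, 31] -> counters=[0,0,0,0,0,0,0,0,1,0,0,0,0,1,1,1,0,0,0,2,0,0,0,0,0,1,1,0,1,0,1,1,0,1]
Step 5: insert dh at [9, 14, 29] -> counters=[0,0,0,0,0,0,0,0,1,1,0,0,0,1,2,1,0,0,0,2,0,0,0,0,0,1,1,0,1,1,1,1,0,1]
Step 6: insert g at [3, 16, 24] -> counters=[0,0,0,1,0,0,0,0,1,1,0,0,0,1,2,1,1,0,0,2,0,0,0,0,1,1,1,0,1,1,1,1,0,1]
Step 7: insert mii at [13, 30, 33] -> counters=[0,0,0,1,0,0,0,0,1,1,0,0,0,2,2,1,1,0,0,2,0,0,0,0,1,1,1,0,1,1,2,1,0,2]
Step 8: insert hnk at [15, 19, 26] -> counters=[0,0,0,1,0,0,0,0,1,1,0,0,0,2,2,2,1,0,0,3,0,0,0,0,1,1,2,0,1,1,2,1,0,2]
Step 9: delete mii at [13, 30, 33] -> counters=[0,0,0,1,0,0,0,0,1,1,0,0,0,1,2,2,1,0,0,3,0,0,0,0,1,1,2,0,1,1,1,1,0,1]
Step 10: delete w at [8, 14, 19] -> counters=[0,0,0,1,0,0,0,0,0,1,0,0,0,1,1,2,1,0,0,2,0,0,0,0,1,1,2,0,1,1,1,1,0,1]
Step 11: insert dh at [9, 14, 29] -> counters=[0,0,0,1,0,0,0,0,0,2,0,0,0,1,2,2,1,0,0,2,0,0,0,0,1,1,2,0,1,2,1,1,0,1]
Step 12: insert w at [8, 14, 19] -> counters=[0,0,0,1,0,0,0,0,1,2,0,0,0,1,3,2,1,0,0,3,0,0,0,0,1,1,2,0,1,2,1,1,0,1]
Step 13: insert c at [25, 28, 31] -> counters=[0,0,0,1,0,0,0,0,1,2,0,0,0,1,3,2,1,0,0,3,0,0,0,0,1,2,2,0,2,2,1,2,0,1]
Step 14: insert c at [25, 28, 31] -> counters=[0,0,0,1,0,0,0,0,1,2,0,0,0,1,3,2,1,0,0,3,0,0,0,0,1,3,2,0,3,2,1,3,0,1]
Step 15: insert g at [3, 16, 24] -> counters=[0,0,0,2,0,0,0,0,1,2,0,0,0,1,3,2,2,0,0,3,0,0,0,0,2,3,2,0,3,2,1,3,0,1]
Query taz: check counters[18]=0 counters[22]=0 counters[28]=3 -> no

Answer: no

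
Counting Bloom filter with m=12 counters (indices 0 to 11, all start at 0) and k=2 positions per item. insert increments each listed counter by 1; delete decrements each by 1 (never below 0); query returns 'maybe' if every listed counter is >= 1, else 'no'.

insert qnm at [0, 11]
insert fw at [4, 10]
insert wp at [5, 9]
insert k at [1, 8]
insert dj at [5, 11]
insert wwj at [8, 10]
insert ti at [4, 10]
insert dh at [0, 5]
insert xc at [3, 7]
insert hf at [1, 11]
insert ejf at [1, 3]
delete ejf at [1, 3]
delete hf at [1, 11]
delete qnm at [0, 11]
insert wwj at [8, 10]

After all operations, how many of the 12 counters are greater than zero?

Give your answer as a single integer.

Step 1: insert qnm at [0, 11] -> counters=[1,0,0,0,0,0,0,0,0,0,0,1]
Step 2: insert fw at [4, 10] -> counters=[1,0,0,0,1,0,0,0,0,0,1,1]
Step 3: insert wp at [5, 9] -> counters=[1,0,0,0,1,1,0,0,0,1,1,1]
Step 4: insert k at [1, 8] -> counters=[1,1,0,0,1,1,0,0,1,1,1,1]
Step 5: insert dj at [5, 11] -> counters=[1,1,0,0,1,2,0,0,1,1,1,2]
Step 6: insert wwj at [8, 10] -> counters=[1,1,0,0,1,2,0,0,2,1,2,2]
Step 7: insert ti at [4, 10] -> counters=[1,1,0,0,2,2,0,0,2,1,3,2]
Step 8: insert dh at [0, 5] -> counters=[2,1,0,0,2,3,0,0,2,1,3,2]
Step 9: insert xc at [3, 7] -> counters=[2,1,0,1,2,3,0,1,2,1,3,2]
Step 10: insert hf at [1, 11] -> counters=[2,2,0,1,2,3,0,1,2,1,3,3]
Step 11: insert ejf at [1, 3] -> counters=[2,3,0,2,2,3,0,1,2,1,3,3]
Step 12: delete ejf at [1, 3] -> counters=[2,2,0,1,2,3,0,1,2,1,3,3]
Step 13: delete hf at [1, 11] -> counters=[2,1,0,1,2,3,0,1,2,1,3,2]
Step 14: delete qnm at [0, 11] -> counters=[1,1,0,1,2,3,0,1,2,1,3,1]
Step 15: insert wwj at [8, 10] -> counters=[1,1,0,1,2,3,0,1,3,1,4,1]
Final counters=[1,1,0,1,2,3,0,1,3,1,4,1] -> 10 nonzero

Answer: 10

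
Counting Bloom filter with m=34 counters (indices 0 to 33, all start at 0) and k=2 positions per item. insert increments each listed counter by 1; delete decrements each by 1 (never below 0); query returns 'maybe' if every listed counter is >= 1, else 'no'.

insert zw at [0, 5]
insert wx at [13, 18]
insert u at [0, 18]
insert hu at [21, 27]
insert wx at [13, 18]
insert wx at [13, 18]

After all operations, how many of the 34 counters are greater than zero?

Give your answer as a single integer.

Step 1: insert zw at [0, 5] -> counters=[1,0,0,0,0,1,0,0,0,0,0,0,0,0,0,0,0,0,0,0,0,0,0,0,0,0,0,0,0,0,0,0,0,0]
Step 2: insert wx at [13, 18] -> counters=[1,0,0,0,0,1,0,0,0,0,0,0,0,1,0,0,0,0,1,0,0,0,0,0,0,0,0,0,0,0,0,0,0,0]
Step 3: insert u at [0, 18] -> counters=[2,0,0,0,0,1,0,0,0,0,0,0,0,1,0,0,0,0,2,0,0,0,0,0,0,0,0,0,0,0,0,0,0,0]
Step 4: insert hu at [21, 27] -> counters=[2,0,0,0,0,1,0,0,0,0,0,0,0,1,0,0,0,0,2,0,0,1,0,0,0,0,0,1,0,0,0,0,0,0]
Step 5: insert wx at [13, 18] -> counters=[2,0,0,0,0,1,0,0,0,0,0,0,0,2,0,0,0,0,3,0,0,1,0,0,0,0,0,1,0,0,0,0,0,0]
Step 6: insert wx at [13, 18] -> counters=[2,0,0,0,0,1,0,0,0,0,0,0,0,3,0,0,0,0,4,0,0,1,0,0,0,0,0,1,0,0,0,0,0,0]
Final counters=[2,0,0,0,0,1,0,0,0,0,0,0,0,3,0,0,0,0,4,0,0,1,0,0,0,0,0,1,0,0,0,0,0,0] -> 6 nonzero

Answer: 6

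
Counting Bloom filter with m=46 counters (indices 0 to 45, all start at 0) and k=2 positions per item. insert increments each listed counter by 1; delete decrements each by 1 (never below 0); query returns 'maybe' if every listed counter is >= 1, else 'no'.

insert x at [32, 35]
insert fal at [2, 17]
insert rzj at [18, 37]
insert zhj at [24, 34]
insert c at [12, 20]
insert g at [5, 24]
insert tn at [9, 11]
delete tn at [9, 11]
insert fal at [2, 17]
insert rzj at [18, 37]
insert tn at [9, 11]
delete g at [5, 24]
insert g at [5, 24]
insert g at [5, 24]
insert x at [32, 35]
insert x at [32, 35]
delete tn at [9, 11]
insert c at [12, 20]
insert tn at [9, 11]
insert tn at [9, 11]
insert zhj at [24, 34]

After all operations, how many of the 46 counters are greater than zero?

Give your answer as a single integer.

Step 1: insert x at [32, 35] -> counters=[0,0,0,0,0,0,0,0,0,0,0,0,0,0,0,0,0,0,0,0,0,0,0,0,0,0,0,0,0,0,0,0,1,0,0,1,0,0,0,0,0,0,0,0,0,0]
Step 2: insert fal at [2, 17] -> counters=[0,0,1,0,0,0,0,0,0,0,0,0,0,0,0,0,0,1,0,0,0,0,0,0,0,0,0,0,0,0,0,0,1,0,0,1,0,0,0,0,0,0,0,0,0,0]
Step 3: insert rzj at [18, 37] -> counters=[0,0,1,0,0,0,0,0,0,0,0,0,0,0,0,0,0,1,1,0,0,0,0,0,0,0,0,0,0,0,0,0,1,0,0,1,0,1,0,0,0,0,0,0,0,0]
Step 4: insert zhj at [24, 34] -> counters=[0,0,1,0,0,0,0,0,0,0,0,0,0,0,0,0,0,1,1,0,0,0,0,0,1,0,0,0,0,0,0,0,1,0,1,1,0,1,0,0,0,0,0,0,0,0]
Step 5: insert c at [12, 20] -> counters=[0,0,1,0,0,0,0,0,0,0,0,0,1,0,0,0,0,1,1,0,1,0,0,0,1,0,0,0,0,0,0,0,1,0,1,1,0,1,0,0,0,0,0,0,0,0]
Step 6: insert g at [5, 24] -> counters=[0,0,1,0,0,1,0,0,0,0,0,0,1,0,0,0,0,1,1,0,1,0,0,0,2,0,0,0,0,0,0,0,1,0,1,1,0,1,0,0,0,0,0,0,0,0]
Step 7: insert tn at [9, 11] -> counters=[0,0,1,0,0,1,0,0,0,1,0,1,1,0,0,0,0,1,1,0,1,0,0,0,2,0,0,0,0,0,0,0,1,0,1,1,0,1,0,0,0,0,0,0,0,0]
Step 8: delete tn at [9, 11] -> counters=[0,0,1,0,0,1,0,0,0,0,0,0,1,0,0,0,0,1,1,0,1,0,0,0,2,0,0,0,0,0,0,0,1,0,1,1,0,1,0,0,0,0,0,0,0,0]
Step 9: insert fal at [2, 17] -> counters=[0,0,2,0,0,1,0,0,0,0,0,0,1,0,0,0,0,2,1,0,1,0,0,0,2,0,0,0,0,0,0,0,1,0,1,1,0,1,0,0,0,0,0,0,0,0]
Step 10: insert rzj at [18, 37] -> counters=[0,0,2,0,0,1,0,0,0,0,0,0,1,0,0,0,0,2,2,0,1,0,0,0,2,0,0,0,0,0,0,0,1,0,1,1,0,2,0,0,0,0,0,0,0,0]
Step 11: insert tn at [9, 11] -> counters=[0,0,2,0,0,1,0,0,0,1,0,1,1,0,0,0,0,2,2,0,1,0,0,0,2,0,0,0,0,0,0,0,1,0,1,1,0,2,0,0,0,0,0,0,0,0]
Step 12: delete g at [5, 24] -> counters=[0,0,2,0,0,0,0,0,0,1,0,1,1,0,0,0,0,2,2,0,1,0,0,0,1,0,0,0,0,0,0,0,1,0,1,1,0,2,0,0,0,0,0,0,0,0]
Step 13: insert g at [5, 24] -> counters=[0,0,2,0,0,1,0,0,0,1,0,1,1,0,0,0,0,2,2,0,1,0,0,0,2,0,0,0,0,0,0,0,1,0,1,1,0,2,0,0,0,0,0,0,0,0]
Step 14: insert g at [5, 24] -> counters=[0,0,2,0,0,2,0,0,0,1,0,1,1,0,0,0,0,2,2,0,1,0,0,0,3,0,0,0,0,0,0,0,1,0,1,1,0,2,0,0,0,0,0,0,0,0]
Step 15: insert x at [32, 35] -> counters=[0,0,2,0,0,2,0,0,0,1,0,1,1,0,0,0,0,2,2,0,1,0,0,0,3,0,0,0,0,0,0,0,2,0,1,2,0,2,0,0,0,0,0,0,0,0]
Step 16: insert x at [32, 35] -> counters=[0,0,2,0,0,2,0,0,0,1,0,1,1,0,0,0,0,2,2,0,1,0,0,0,3,0,0,0,0,0,0,0,3,0,1,3,0,2,0,0,0,0,0,0,0,0]
Step 17: delete tn at [9, 11] -> counters=[0,0,2,0,0,2,0,0,0,0,0,0,1,0,0,0,0,2,2,0,1,0,0,0,3,0,0,0,0,0,0,0,3,0,1,3,0,2,0,0,0,0,0,0,0,0]
Step 18: insert c at [12, 20] -> counters=[0,0,2,0,0,2,0,0,0,0,0,0,2,0,0,0,0,2,2,0,2,0,0,0,3,0,0,0,0,0,0,0,3,0,1,3,0,2,0,0,0,0,0,0,0,0]
Step 19: insert tn at [9, 11] -> counters=[0,0,2,0,0,2,0,0,0,1,0,1,2,0,0,0,0,2,2,0,2,0,0,0,3,0,0,0,0,0,0,0,3,0,1,3,0,2,0,0,0,0,0,0,0,0]
Step 20: insert tn at [9, 11] -> counters=[0,0,2,0,0,2,0,0,0,2,0,2,2,0,0,0,0,2,2,0,2,0,0,0,3,0,0,0,0,0,0,0,3,0,1,3,0,2,0,0,0,0,0,0,0,0]
Step 21: insert zhj at [24, 34] -> counters=[0,0,2,0,0,2,0,0,0,2,0,2,2,0,0,0,0,2,2,0,2,0,0,0,4,0,0,0,0,0,0,0,3,0,2,3,0,2,0,0,0,0,0,0,0,0]
Final counters=[0,0,2,0,0,2,0,0,0,2,0,2,2,0,0,0,0,2,2,0,2,0,0,0,4,0,0,0,0,0,0,0,3,0,2,3,0,2,0,0,0,0,0,0,0,0] -> 13 nonzero

Answer: 13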